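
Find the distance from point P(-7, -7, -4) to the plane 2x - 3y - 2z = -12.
d = |2(-7) + (-3)(-7) + (-2)(-4) - (-12)| / √(2² + (-3)² + (-2)²) = 27/√17 = 6.548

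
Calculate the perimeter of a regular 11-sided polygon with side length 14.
Perimeter = number of sides * side length
Perimeter = 11 * 14
Perimeter = 154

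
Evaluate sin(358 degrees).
sin(358 degrees) = -0.0349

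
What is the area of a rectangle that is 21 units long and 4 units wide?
Area = length * width
Area = 21 * 4
Area = 84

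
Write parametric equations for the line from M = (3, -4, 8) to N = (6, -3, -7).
Direction vector d = N - M = (3, 1, -15)
x = 3 + 3t, y = -4 + t, z = 8 - 15t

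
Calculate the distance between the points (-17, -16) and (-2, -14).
Using the distance formula: d = sqrt((x₂-x₁)² + (y₂-y₁)²)
dx = (-2) - (-17) = 15
dy = (-14) - (-16) = 2
d = sqrt(15² + 2²) = sqrt(225 + 4) = sqrt(229) = 15.13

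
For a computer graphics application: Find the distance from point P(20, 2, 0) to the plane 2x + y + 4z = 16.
d = |2(20) + 1(2) + 4(0) - (16)| / √(2² + 1² + 4²) = 26/√21 = 5.674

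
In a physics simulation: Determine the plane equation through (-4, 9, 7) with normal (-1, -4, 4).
d = n·P = (-1)(-4) + (-4)(9) + (4)(7) = -4
Plane: -x - 4y + 4z = -4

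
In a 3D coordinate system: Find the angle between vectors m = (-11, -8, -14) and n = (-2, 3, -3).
m·n = 40, |m|² = 381, |n|² = 22
cos θ = 40/√8382 ≈ 0.4369
θ ≈ 64.09°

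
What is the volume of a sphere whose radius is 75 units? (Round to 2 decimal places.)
Volume = (4/3) * pi * r³
Volume = (4/3) * pi * 75³
Volume = (4/3) * pi * 421875
Volume = 1767145.87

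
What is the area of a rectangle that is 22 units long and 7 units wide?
Area = length * width
Area = 22 * 7
Area = 154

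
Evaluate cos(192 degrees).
cos(192 degrees) = -0.9781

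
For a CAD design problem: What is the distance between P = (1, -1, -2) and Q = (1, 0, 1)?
d = √[(0)² + (1)² + (3)²] = √10 = 3.162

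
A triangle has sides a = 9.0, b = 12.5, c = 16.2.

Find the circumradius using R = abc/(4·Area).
s = (a+b+c)/2 = 18.85
Area = √(s(s-a)(s-b)(s-c)) = √(18.85·9.85·6.35·2.65) = 55.8964
R = abc/(4·Area) = (9.0·12.5·16.2)/(4·55.8964) = 1822.5/223.5856 = 8.151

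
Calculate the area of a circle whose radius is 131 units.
Area = pi * r²
Area = pi * 131²
Area = pi * 17161
Area = 53912.87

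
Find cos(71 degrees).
cos(71 degrees) = 0.3256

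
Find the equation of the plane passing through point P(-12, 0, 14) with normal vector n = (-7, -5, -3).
d = n·P = (-7)(-12) + (-5)(0) + (-3)(14) = 42
Plane: -7x - 5y - 3z = 42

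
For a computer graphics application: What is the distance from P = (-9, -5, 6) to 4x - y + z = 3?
d = |4(-9) + (-1)(-5) + 1(6) - (3)| / √(4² + (-1)² + 1²) = 28/√18 = 6.6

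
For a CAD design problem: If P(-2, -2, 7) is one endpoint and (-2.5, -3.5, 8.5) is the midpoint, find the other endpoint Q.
Q = (2×(-2.5) - (-2), 2×(-3.5) - (-2), 2×8.5 - 7) = (-3, -5, 10)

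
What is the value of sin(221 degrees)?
sin(221 degrees) = -0.6561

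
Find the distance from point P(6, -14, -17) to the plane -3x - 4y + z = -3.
d = |(-3)(6) + (-4)(-14) + 1(-17) - (-3)| / √((-3)² + (-4)² + 1²) = 24/√26 = 4.707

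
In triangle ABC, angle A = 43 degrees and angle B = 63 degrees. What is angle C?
Sum of angles in a triangle = 180 degrees
Third angle = 180 - 43 - 63
Third angle = 74 degrees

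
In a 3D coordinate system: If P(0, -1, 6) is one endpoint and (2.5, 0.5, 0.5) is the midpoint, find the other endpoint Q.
Q = (2×2.5 - 0, 2×0.5 - (-1), 2×0.5 - 6) = (5, 2, -5)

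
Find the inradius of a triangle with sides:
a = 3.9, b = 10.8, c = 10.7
s = (a+b+c)/2 = (3.9+10.8+10.7)/2 = 12.7
Area = √(s(s-a)(s-b)(s-c)) = √(12.7·8.8·1.9·2) = 20.608
r = Area/s = 20.608/12.7 = 1.623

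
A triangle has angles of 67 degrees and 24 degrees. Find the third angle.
Sum of angles in a triangle = 180 degrees
Third angle = 180 - 67 - 24
Third angle = 89 degrees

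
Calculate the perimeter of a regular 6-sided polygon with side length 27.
Perimeter = number of sides * side length
Perimeter = 6 * 27
Perimeter = 162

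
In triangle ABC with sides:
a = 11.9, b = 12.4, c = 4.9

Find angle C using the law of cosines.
cos(C) = (a² + b² - c²)/(2ab)
cos(C) = (11.9² + 12.4² - 4.9²)/(2·11.9·12.4) = 271.36/295.12 = 0.919490
C = arccos(0.919490) = 23.15°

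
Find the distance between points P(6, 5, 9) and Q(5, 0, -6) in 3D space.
d = √[(-1)² + (-5)² + (-15)²] = √251 = 15.84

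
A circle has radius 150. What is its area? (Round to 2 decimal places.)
Area = pi * r²
Area = pi * 150²
Area = pi * 22500
Area = 70685.83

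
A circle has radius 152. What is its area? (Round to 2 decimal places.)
Area = pi * r²
Area = pi * 152²
Area = pi * 23104
Area = 72583.36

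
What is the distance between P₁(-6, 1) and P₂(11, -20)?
Using the distance formula: d = sqrt((x₂-x₁)² + (y₂-y₁)²)
dx = 11 - (-6) = 17
dy = (-20) - 1 = -21
d = sqrt(17² + (-21)²) = sqrt(289 + 441) = sqrt(730) = 27.02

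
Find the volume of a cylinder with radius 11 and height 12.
Volume = pi * r² * h
Volume = pi * 11² * 12
Volume = pi * 121 * 12
Volume = pi * 1452
Volume = 4561.59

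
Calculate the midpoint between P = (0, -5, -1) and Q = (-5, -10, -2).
Midpoint = ((0-5)/2, (-5-10)/2, (-1-2)/2) = (-2.5, -7.5, -1.5)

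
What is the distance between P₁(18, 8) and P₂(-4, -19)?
Using the distance formula: d = sqrt((x₂-x₁)² + (y₂-y₁)²)
dx = (-4) - 18 = -22
dy = (-19) - 8 = -27
d = sqrt((-22)² + (-27)²) = sqrt(484 + 729) = sqrt(1213) = 34.83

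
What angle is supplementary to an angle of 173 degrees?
Supplementary angles sum to 180 degrees.
Other angle = 180 - 173
Other angle = 7 degrees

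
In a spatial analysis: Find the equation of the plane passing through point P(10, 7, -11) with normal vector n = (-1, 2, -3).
d = n·P = (-1)(10) + (2)(7) + (-3)(-11) = 37
Plane: -x + 2y - 3z = 37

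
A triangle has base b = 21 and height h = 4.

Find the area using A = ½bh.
A = ½·21·4 = 42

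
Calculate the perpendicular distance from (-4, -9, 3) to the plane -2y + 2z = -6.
d = |0(-4) + (-2)(-9) + 2(3) - (-6)| / √(0² + (-2)² + 2²) = 30/√8 = 10.61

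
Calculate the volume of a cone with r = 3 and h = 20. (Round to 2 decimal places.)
Volume = (1/3) * pi * r² * h
Volume = (1/3) * pi * 3² * 20
Volume = (1/3) * pi * 9 * 20
Volume = (1/3) * pi * 180
Volume = 188.50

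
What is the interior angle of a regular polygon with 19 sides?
Interior angle of a regular n-gon = (n-2)*180/n
Interior angle = (19-2)*180/19
Interior angle = 17*180/19
Interior angle = 3060/19
Interior angle = 161.05 degrees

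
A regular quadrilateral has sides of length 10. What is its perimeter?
Perimeter = number of sides * side length
Perimeter = 4 * 10
Perimeter = 40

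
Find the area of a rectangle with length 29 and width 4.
Area = length * width
Area = 29 * 4
Area = 116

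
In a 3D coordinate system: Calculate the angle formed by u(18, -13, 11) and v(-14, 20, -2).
u·v = -534, |u|² = 614, |v|² = 600
cos θ = -534/√368400 ≈ -0.8798
θ ≈ 151.6°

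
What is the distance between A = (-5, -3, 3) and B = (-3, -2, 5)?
d = √[(2)² + (1)² + (2)²] = √9 = 3.0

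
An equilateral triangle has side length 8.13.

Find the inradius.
For an equilateral triangle, r = s/(2√3) where s is the side.
r = 8.13/(2√3) = 8.13/3.464102 = 2.347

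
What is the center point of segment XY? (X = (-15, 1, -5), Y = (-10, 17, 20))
Midpoint = ((-15-10)/2, (1+17)/2, (-5+20)/2) = (-12.5, 9, 7.5)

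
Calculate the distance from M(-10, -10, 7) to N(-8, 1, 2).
d = √[(2)² + (11)² + (-5)²] = √150 = 12.25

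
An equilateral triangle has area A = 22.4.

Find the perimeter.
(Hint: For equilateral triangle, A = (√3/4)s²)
A = (√3/4)s²  →  s² = 4A/√3 = 4·22.4/√3 = 51.7306
s = 7.1924
Perimeter = 3s = 21.58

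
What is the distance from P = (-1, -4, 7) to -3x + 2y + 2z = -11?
d = |(-3)(-1) + 2(-4) + 2(7) - (-11)| / √((-3)² + 2² + 2²) = 20/√17 = 4.851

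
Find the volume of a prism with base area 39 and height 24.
Volume = base area * height
Volume = 39 * 24
Volume = 936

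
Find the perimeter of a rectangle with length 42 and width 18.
Perimeter = 2 * (length + width)
Perimeter = 2 * (42 + 18)
Perimeter = 2 * 60
Perimeter = 120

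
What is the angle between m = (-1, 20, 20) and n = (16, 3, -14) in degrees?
m·n = -236, |m|² = 801, |n|² = 461
cos θ = -236/√369261 ≈ -0.3884
θ ≈ 112.9°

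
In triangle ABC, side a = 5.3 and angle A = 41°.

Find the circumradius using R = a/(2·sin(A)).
R = a/(2·sin(A)) = 5.3/(2·sin(41°))
R = 5.3/(2·0.656059) = 5.3/1.312118 = 4.039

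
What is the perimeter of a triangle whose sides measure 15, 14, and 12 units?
Perimeter = sum of all sides
Perimeter = 15 + 14 + 12
Perimeter = 41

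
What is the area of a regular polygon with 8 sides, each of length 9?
For a regular 8-gon with side length s = 9:
Apothem a = s / (2*tan(pi/8)) = 9 / (2*tan(pi/8)) ≈ 10.864
Perimeter P = 8 * 9 = 72
Area = (1/2) * P * a = (1/2) * 72 * 10.864 = 391.10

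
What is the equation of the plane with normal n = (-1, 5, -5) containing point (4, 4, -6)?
d = n·P = (-1)(4) + (5)(4) + (-5)(-6) = 46
Plane: -x + 5y - 5z = 46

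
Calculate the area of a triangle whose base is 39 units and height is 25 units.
Area = (1/2) * base * height
Area = (1/2) * 39 * 25
Area = 487.50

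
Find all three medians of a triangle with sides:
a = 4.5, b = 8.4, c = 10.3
Using m_x = ½√(2y² + 2z² - x²):
m_a = ½√(2·8.4² + 2·10.3² - 4.5²) = ½√333.05 = 9.125
m_b = ½√(2·4.5² + 2·10.3² - 8.4²) = ½√182.12 = 6.748
m_c = ½√(2·4.5² + 2·8.4² - 10.3²) = ½√75.53 = 4.345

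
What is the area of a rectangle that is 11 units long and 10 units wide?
Area = length * width
Area = 11 * 10
Area = 110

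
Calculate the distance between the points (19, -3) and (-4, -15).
Using the distance formula: d = sqrt((x₂-x₁)² + (y₂-y₁)²)
dx = (-4) - 19 = -23
dy = (-15) - (-3) = -12
d = sqrt((-23)² + (-12)²) = sqrt(529 + 144) = sqrt(673) = 25.94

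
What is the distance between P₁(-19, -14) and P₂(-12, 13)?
Using the distance formula: d = sqrt((x₂-x₁)² + (y₂-y₁)²)
dx = (-12) - (-19) = 7
dy = 13 - (-14) = 27
d = sqrt(7² + 27²) = sqrt(49 + 729) = sqrt(778) = 27.89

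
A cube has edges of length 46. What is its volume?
Volume = s³
Volume = 46³
Volume = 97336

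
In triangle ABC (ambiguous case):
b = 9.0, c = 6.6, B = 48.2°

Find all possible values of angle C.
sin(C)/c = sin(B)/b  →  sin(C) = c·sin(B)/b = 6.6·sin(48.2°)/9.0 = 0.546682
C₁ = arcsin(0.546682) = 33.14°,  C₂ = 180° - C₁ = 146.86°
Check C₂: A = 180° - 48.2° - 146.86° = -15.06° ≤ 0, rejected
C = 33.14° (one solution)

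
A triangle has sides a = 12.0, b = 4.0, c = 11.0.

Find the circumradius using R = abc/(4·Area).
s = (a+b+c)/2 = 13.5
Area = √(s(s-a)(s-b)(s-c)) = √(13.5·1.5·9.5·2.5) = 21.9303
R = abc/(4·Area) = (12.0·4.0·11.0)/(4·21.9303) = 528/87.7212 = 6.019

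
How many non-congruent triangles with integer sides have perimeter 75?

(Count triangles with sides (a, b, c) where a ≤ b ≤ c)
With a ≤ b ≤ c and a + b + c = 75, the triangle inequality a + b > c gives c < 75/2, so c ≤ 37.
Iterate a from 1 to ⌊p/3⌋ = 25; for each a, b ranges from a to ⌊(p−a)/2⌋ with c = p − a − b, keeping only c ≥ b.
Triples: (1, 37, 37), (2, 36, 37), (3, 35, 37), …
Count = 127 triangles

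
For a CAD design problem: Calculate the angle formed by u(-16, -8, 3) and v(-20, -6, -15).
u·v = 323, |u|² = 329, |v|² = 661
cos θ = 323/√217469 ≈ 0.6926
θ ≈ 46.16°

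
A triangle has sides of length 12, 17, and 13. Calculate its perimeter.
Perimeter = sum of all sides
Perimeter = 12 + 17 + 13
Perimeter = 42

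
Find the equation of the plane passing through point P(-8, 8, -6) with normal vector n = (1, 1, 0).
d = n·P = (1)(-8) + (1)(8) + (0)(-6) = 0
Plane: x + y = 0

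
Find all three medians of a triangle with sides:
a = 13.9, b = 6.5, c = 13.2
Using m_x = ½√(2y² + 2z² - x²):
m_a = ½√(2·6.5² + 2·13.2² - 13.9²) = ½√239.77 = 7.742
m_b = ½√(2·13.9² + 2·13.2² - 6.5²) = ½√692.65 = 13.16
m_c = ½√(2·13.9² + 2·6.5² - 13.2²) = ½√296.68 = 8.612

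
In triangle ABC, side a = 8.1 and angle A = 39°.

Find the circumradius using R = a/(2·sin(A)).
R = a/(2·sin(A)) = 8.1/(2·sin(39°))
R = 8.1/(2·0.629320) = 8.1/1.258641 = 6.436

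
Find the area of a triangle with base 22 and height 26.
Area = (1/2) * base * height
Area = (1/2) * 22 * 26
Area = 286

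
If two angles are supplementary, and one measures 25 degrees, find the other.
Supplementary angles sum to 180 degrees.
Other angle = 180 - 25
Other angle = 155 degrees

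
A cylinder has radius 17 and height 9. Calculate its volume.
Volume = pi * r² * h
Volume = pi * 17² * 9
Volume = pi * 289 * 9
Volume = pi * 2601
Volume = 8171.28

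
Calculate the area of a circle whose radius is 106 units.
Area = pi * r²
Area = pi * 106²
Area = pi * 11236
Area = 35298.94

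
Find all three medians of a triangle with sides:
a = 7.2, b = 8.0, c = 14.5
Using m_x = ½√(2y² + 2z² - x²):
m_a = ½√(2·8.0² + 2·14.5² - 7.2²) = ½√496.66 = 11.14
m_b = ½√(2·7.2² + 2·14.5² - 8.0²) = ½√460.18 = 10.73
m_c = ½√(2·7.2² + 2·8.0² - 14.5²) = ½√21.43 = 2.315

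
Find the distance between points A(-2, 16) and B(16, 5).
Using the distance formula: d = sqrt((x₂-x₁)² + (y₂-y₁)²)
dx = 16 - (-2) = 18
dy = 5 - 16 = -11
d = sqrt(18² + (-11)²) = sqrt(324 + 121) = sqrt(445) = 21.10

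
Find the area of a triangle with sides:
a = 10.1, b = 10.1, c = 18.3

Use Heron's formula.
s = (a+b+c)/2 = (10.1+10.1+18.3)/2 = 19.25
A = √(s(s-a)(s-b)(s-c)) = √(19.25·9.15·9.15·0.95)
A = √1531.08 = 39.13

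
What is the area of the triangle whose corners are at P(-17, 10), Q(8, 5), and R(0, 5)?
Using the coordinate formula: Area = (1/2)|x₁(y₂-y₃) + x₂(y₃-y₁) + x₃(y₁-y₂)|
Area = (1/2)|(-17)(5-5) + 8(5-10) + 0(10-5)|
Area = (1/2)|(-17)*0 + 8*(-5) + 0*5|
Area = (1/2)|0 + (-40) + 0|
Area = (1/2)*40 = 20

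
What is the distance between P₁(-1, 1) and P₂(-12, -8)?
Using the distance formula: d = sqrt((x₂-x₁)² + (y₂-y₁)²)
dx = (-12) - (-1) = -11
dy = (-8) - 1 = -9
d = sqrt((-11)² + (-9)²) = sqrt(121 + 81) = sqrt(202) = 14.21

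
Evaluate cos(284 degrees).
cos(284 degrees) = 0.2419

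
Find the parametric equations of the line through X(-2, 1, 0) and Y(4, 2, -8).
Direction vector d = Y - X = (6, 1, -8)
x = -2 + 6t, y = 1 + t, z = 0 - 8t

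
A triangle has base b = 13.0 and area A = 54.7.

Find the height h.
A = ½bh  →  h = 2A/b
h = 2·54.7/13.0 = 8.415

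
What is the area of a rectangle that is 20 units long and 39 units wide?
Area = length * width
Area = 20 * 39
Area = 780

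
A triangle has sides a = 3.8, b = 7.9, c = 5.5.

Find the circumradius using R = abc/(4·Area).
s = (a+b+c)/2 = 8.6
Area = √(s(s-a)(s-b)(s-c)) = √(8.6·4.8·0.7·3.1) = 9.46454
R = abc/(4·Area) = (3.8·7.9·5.5)/(4·9.46454) = 165.11/37.85816 = 4.361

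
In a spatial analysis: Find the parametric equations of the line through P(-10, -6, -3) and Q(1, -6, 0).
Direction vector d = Q - P = (11, 0, 3)
x = -10 + 11t, y = -6, z = -3 + 3t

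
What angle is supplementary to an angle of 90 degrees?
Supplementary angles sum to 180 degrees.
Other angle = 180 - 90
Other angle = 90 degrees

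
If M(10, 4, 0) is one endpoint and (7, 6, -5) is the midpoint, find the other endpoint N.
N = (2×7 - 10, 2×6 - 4, 2×(-5) - 0) = (4, 8, -10)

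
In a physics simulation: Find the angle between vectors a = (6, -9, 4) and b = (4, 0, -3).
a·b = 12, |a|² = 133, |b|² = 25
cos θ = 12/√3325 ≈ 0.2081
θ ≈ 77.99°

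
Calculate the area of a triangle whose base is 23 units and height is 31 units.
Area = (1/2) * base * height
Area = (1/2) * 23 * 31
Area = 356.50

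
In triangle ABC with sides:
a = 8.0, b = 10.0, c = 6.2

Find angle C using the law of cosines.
cos(C) = (a² + b² - c²)/(2ab)
cos(C) = (8.0² + 10.0² - 6.2²)/(2·8.0·10.0) = 125.56/160 = 0.784750
C = arccos(0.784750) = 38.3°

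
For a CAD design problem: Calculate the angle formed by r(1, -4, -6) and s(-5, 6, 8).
r·s = -77, |r|² = 53, |s|² = 125
cos θ = -77/√6625 ≈ -0.946
θ ≈ 161.1°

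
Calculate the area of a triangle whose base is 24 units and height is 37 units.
Area = (1/2) * base * height
Area = (1/2) * 24 * 37
Area = 444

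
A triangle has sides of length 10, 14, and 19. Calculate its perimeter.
Perimeter = sum of all sides
Perimeter = 10 + 14 + 19
Perimeter = 43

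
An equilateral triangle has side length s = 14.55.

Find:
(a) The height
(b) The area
(a) Height h = s·√3/2 = 14.55·√3/2 = 12.6
(b) Area = (√3/4)·s² = (√3/4)·14.55² = (√3/4)·211.703 = 91.67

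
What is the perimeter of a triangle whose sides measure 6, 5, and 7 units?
Perimeter = sum of all sides
Perimeter = 6 + 5 + 7
Perimeter = 18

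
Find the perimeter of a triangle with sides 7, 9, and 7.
Perimeter = sum of all sides
Perimeter = 7 + 9 + 7
Perimeter = 23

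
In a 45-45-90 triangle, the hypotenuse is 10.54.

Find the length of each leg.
In a 45-45-90 triangle, hypotenuse = leg·√2  →  leg = hypotenuse/√2
leg = 10.54/√2 = 7.453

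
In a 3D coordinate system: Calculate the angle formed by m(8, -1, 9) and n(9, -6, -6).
m·n = 24, |m|² = 146, |n|² = 153
cos θ = 24/√22338 ≈ 0.1606
θ ≈ 80.76°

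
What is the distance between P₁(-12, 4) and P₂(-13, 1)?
Using the distance formula: d = sqrt((x₂-x₁)² + (y₂-y₁)²)
dx = (-13) - (-12) = -1
dy = 1 - 4 = -3
d = sqrt((-1)² + (-3)²) = sqrt(1 + 9) = sqrt(10) = 3.16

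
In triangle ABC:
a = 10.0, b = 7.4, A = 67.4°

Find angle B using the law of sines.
sin(B)/b = sin(A)/a
sin(B) = b·sin(A)/a = 7.4·sin(67.4°)/10.0 = 0.683176
B = arcsin(0.683176) = 43.09°  (b ≤ a, so B ≤ A and the acute solution is unique)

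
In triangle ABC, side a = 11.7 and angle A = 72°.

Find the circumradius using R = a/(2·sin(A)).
R = a/(2·sin(A)) = 11.7/(2·sin(72°))
R = 11.7/(2·0.951057) = 11.7/1.902113 = 6.151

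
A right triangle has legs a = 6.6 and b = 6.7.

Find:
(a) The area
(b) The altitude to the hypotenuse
(a) Area = ½ab = ½·6.6·6.7 = 22.11
(b) Hypotenuse c = √(6.6² + 6.7²) = √88.45 = 9.40479
    Area = ½·c·h_c  →  h_c = 2·Area/c = 2·22.11/9.40479 = 4.702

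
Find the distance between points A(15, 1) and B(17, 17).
Using the distance formula: d = sqrt((x₂-x₁)² + (y₂-y₁)²)
dx = 17 - 15 = 2
dy = 17 - 1 = 16
d = sqrt(2² + 16²) = sqrt(4 + 256) = sqrt(260) = 16.12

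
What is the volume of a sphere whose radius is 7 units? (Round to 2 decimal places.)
Volume = (4/3) * pi * r³
Volume = (4/3) * pi * 7³
Volume = (4/3) * pi * 343
Volume = 1436.76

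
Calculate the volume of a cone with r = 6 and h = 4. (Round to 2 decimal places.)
Volume = (1/3) * pi * r² * h
Volume = (1/3) * pi * 6² * 4
Volume = (1/3) * pi * 36 * 4
Volume = (1/3) * pi * 144
Volume = 150.80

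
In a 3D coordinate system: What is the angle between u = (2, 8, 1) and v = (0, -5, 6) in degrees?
u·v = -34, |u|² = 69, |v|² = 61
cos θ = -34/√4209 ≈ -0.5241
θ ≈ 121.6°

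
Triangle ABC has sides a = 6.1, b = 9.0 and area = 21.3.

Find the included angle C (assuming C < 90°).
Area = ½ab·sin(C)  →  sin(C) = 2·Area/(ab)
sin(C) = 2·21.3/(6.1·9.0) = 0.775956
C = arcsin(0.775956) = 50.89°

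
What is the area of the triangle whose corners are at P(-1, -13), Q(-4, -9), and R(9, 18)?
Using the coordinate formula: Area = (1/2)|x₁(y₂-y₃) + x₂(y₃-y₁) + x₃(y₁-y₂)|
Area = (1/2)|(-1)((-9)-18) + (-4)(18-(-13)) + 9((-13)-(-9))|
Area = (1/2)|(-1)*(-27) + (-4)*31 + 9*(-4)|
Area = (1/2)|27 + (-124) + (-36)|
Area = (1/2)*133 = 66.50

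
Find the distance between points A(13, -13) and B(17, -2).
Using the distance formula: d = sqrt((x₂-x₁)² + (y₂-y₁)²)
dx = 17 - 13 = 4
dy = (-2) - (-13) = 11
d = sqrt(4² + 11²) = sqrt(16 + 121) = sqrt(137) = 11.70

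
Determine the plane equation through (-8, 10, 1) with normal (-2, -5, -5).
d = n·P = (-2)(-8) + (-5)(10) + (-5)(1) = -39
Plane: -2x - 5y - 5z = -39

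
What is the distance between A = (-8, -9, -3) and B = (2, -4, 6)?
d = √[(10)² + (5)² + (9)²] = √206 = 14.35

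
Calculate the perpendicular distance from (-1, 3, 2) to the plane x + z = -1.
d = |1(-1) + 0(3) + 1(2) - (-1)| / √(1² + 0² + 1²) = 2/√2 = 1.414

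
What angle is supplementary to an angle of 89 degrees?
Supplementary angles sum to 180 degrees.
Other angle = 180 - 89
Other angle = 91 degrees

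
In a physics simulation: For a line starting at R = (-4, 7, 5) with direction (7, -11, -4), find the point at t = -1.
P(-1) = (-4 + 7(-1), 7 + (-11)(-1), 5 + (-4)(-1)) = (-11, 18, 9)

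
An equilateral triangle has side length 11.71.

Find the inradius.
For an equilateral triangle, r = s/(2√3) where s is the side.
r = 11.71/(2√3) = 11.71/3.464102 = 3.38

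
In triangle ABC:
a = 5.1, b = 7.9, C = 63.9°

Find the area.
Using A = ½ab·sin(C):
A = ½·5.1·7.9·sin(63.9°) = ½·40.29·0.898028 = 18.09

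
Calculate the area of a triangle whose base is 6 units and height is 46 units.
Area = (1/2) * base * height
Area = (1/2) * 6 * 46
Area = 138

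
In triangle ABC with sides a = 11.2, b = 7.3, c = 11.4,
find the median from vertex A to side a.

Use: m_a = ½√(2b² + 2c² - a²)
m_a = ½√(2·7.3² + 2·11.4² - 11.2²)
m_a = ½√(106.58 + 259.92 - 125.44) = ½√241.06 = 7.763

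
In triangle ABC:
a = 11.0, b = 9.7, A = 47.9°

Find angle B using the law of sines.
sin(B)/b = sin(A)/a
sin(B) = b·sin(A)/a = 9.7·sin(47.9°)/11.0 = 0.654288
B = arcsin(0.654288) = 40.87°  (b ≤ a, so B ≤ A and the acute solution is unique)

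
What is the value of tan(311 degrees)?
tan(311 degrees) = -1.1504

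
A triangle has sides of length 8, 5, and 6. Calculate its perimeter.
Perimeter = sum of all sides
Perimeter = 8 + 5 + 6
Perimeter = 19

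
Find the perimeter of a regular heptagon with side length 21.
Perimeter = number of sides * side length
Perimeter = 7 * 21
Perimeter = 147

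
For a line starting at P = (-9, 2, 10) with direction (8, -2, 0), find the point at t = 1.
P(1) = (-9 + 8(1), 2 + (-2)(1), 10 + 0(1)) = (-1, 0, 10)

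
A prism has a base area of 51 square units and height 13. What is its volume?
Volume = base area * height
Volume = 51 * 13
Volume = 663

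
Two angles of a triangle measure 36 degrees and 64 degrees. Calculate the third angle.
Sum of angles in a triangle = 180 degrees
Third angle = 180 - 36 - 64
Third angle = 80 degrees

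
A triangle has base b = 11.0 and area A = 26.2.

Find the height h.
A = ½bh  →  h = 2A/b
h = 2·26.2/11.0 = 4.764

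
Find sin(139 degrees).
sin(139 degrees) = 0.6561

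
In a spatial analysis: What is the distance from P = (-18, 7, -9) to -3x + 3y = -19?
d = |(-3)(-18) + 3(7) + 0(-9) - (-19)| / √((-3)² + 3² + 0²) = 94/√18 = 22.16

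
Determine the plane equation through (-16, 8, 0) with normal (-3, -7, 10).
d = n·P = (-3)(-16) + (-7)(8) + (10)(0) = -8
Plane: -3x - 7y + 10z = -8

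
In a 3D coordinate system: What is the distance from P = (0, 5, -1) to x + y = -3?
d = |1(0) + 1(5) + 0(-1) - (-3)| / √(1² + 1² + 0²) = 8/√2 = 5.657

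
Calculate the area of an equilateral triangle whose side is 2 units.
Area = (sqrt(3)/4) * s²
Area = (sqrt(3)/4) * 2²
Area = (sqrt(3)/4) * 4
Area = 1.73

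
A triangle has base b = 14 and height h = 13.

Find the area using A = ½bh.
A = ½·14·13 = 91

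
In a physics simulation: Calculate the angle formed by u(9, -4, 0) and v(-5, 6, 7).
u·v = -69, |u|² = 97, |v|² = 110
cos θ = -69/√10670 ≈ -0.668
θ ≈ 131.9°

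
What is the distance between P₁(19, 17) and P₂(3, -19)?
Using the distance formula: d = sqrt((x₂-x₁)² + (y₂-y₁)²)
dx = 3 - 19 = -16
dy = (-19) - 17 = -36
d = sqrt((-16)² + (-36)²) = sqrt(256 + 1296) = sqrt(1552) = 39.40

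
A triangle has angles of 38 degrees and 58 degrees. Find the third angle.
Sum of angles in a triangle = 180 degrees
Third angle = 180 - 38 - 58
Third angle = 84 degrees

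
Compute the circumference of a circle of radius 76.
Circumference = 2 * pi * r
Circumference = 2 * pi * 76
Circumference = 477.52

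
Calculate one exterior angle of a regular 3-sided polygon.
Exterior angle of a regular n-gon = 360/n
Exterior angle = 360/3
Exterior angle = 120 degrees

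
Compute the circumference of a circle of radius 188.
Circumference = 2 * pi * r
Circumference = 2 * pi * 188
Circumference = 1181.24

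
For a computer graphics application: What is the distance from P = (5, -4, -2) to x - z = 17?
d = |1(5) + 0(-4) + (-1)(-2) - (17)| / √(1² + 0² + (-1)²) = 10/√2 = 7.071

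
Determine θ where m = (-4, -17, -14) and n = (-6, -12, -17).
m·n = 466, |m|² = 501, |n|² = 469
cos θ = 466/√234969 ≈ 0.9613
θ ≈ 15.98°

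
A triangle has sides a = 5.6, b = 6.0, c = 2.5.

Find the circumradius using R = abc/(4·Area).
s = (a+b+c)/2 = 7.05
Area = √(s(s-a)(s-b)(s-c)) = √(7.05·1.45·1.05·4.55) = 6.98842
R = abc/(4·Area) = (5.6·6.0·2.5)/(4·6.98842) = 84/27.95368 = 3.005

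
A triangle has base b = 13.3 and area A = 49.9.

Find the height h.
A = ½bh  →  h = 2A/b
h = 2·49.9/13.3 = 7.504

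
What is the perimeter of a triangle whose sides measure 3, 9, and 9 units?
Perimeter = sum of all sides
Perimeter = 3 + 9 + 9
Perimeter = 21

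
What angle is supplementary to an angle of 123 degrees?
Supplementary angles sum to 180 degrees.
Other angle = 180 - 123
Other angle = 57 degrees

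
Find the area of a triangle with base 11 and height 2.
Area = (1/2) * base * height
Area = (1/2) * 11 * 2
Area = 11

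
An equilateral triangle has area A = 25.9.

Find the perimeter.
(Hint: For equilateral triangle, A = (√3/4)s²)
A = (√3/4)s²  →  s² = 4A/√3 = 4·25.9/√3 = 59.8135
s = 7.73392
Perimeter = 3s = 23.2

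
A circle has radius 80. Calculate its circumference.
Circumference = 2 * pi * r
Circumference = 2 * pi * 80
Circumference = 502.65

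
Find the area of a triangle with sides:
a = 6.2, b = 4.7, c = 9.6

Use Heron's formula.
s = (a+b+c)/2 = (6.2+4.7+9.6)/2 = 10.25
A = √(s(s-a)(s-b)(s-c)) = √(10.25·4.05·5.55·0.65)
A = √149.756 = 12.24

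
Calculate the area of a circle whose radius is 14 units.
Area = pi * r²
Area = pi * 14²
Area = pi * 196
Area = 615.75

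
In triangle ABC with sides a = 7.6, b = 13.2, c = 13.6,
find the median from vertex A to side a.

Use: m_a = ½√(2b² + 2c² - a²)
m_a = ½√(2·13.2² + 2·13.6² - 7.6²)
m_a = ½√(348.48 + 369.92 - 57.76) = ½√660.64 = 12.85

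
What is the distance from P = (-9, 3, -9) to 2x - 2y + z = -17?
d = |2(-9) + (-2)(3) + 1(-9) - (-17)| / √(2² + (-2)² + 1²) = 16/√9 = 5.333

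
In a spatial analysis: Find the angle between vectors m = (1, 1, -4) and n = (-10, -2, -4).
m·n = 4, |m|² = 18, |n|² = 120
cos θ = 4/√2160 ≈ 0.08607
θ ≈ 85.06°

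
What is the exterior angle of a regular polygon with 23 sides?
Exterior angle of a regular n-gon = 360/n
Exterior angle = 360/23
Exterior angle = 15.65 degrees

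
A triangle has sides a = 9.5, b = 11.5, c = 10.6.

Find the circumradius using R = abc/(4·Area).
s = (a+b+c)/2 = 15.8
Area = √(s(s-a)(s-b)(s-c)) = √(15.8·6.3·4.3·5.2) = 47.1775
R = abc/(4·Area) = (9.5·11.5·10.6)/(4·47.1775) = 1158.05/188.71 = 6.137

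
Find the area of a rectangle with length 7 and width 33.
Area = length * width
Area = 7 * 33
Area = 231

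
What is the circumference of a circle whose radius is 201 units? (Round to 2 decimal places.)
Circumference = 2 * pi * r
Circumference = 2 * pi * 201
Circumference = 1262.92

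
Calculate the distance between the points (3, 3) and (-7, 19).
Using the distance formula: d = sqrt((x₂-x₁)² + (y₂-y₁)²)
dx = (-7) - 3 = -10
dy = 19 - 3 = 16
d = sqrt((-10)² + 16²) = sqrt(100 + 256) = sqrt(356) = 18.87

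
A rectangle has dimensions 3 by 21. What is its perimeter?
Perimeter = 2 * (length + width)
Perimeter = 2 * (3 + 21)
Perimeter = 2 * 24
Perimeter = 48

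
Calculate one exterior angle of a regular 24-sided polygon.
Exterior angle of a regular n-gon = 360/n
Exterior angle = 360/24
Exterior angle = 15 degrees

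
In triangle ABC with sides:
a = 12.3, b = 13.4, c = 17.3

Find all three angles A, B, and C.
By the law of cosines:
cos(A) = (b² + c² - a²)/(2bc) = 0.706496  →  A = 45.05°
cos(B) = (a² + c² - b²)/(2ac) = 0.636825  →  B = 50.44°
cos(C) = (a² + b² - c²)/(2ab) = 0.095741  →  C = 84.51°
Check: A + B + C = 180.0° ✓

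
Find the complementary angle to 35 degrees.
Complementary angles sum to 90 degrees.
Other angle = 90 - 35
Other angle = 55 degrees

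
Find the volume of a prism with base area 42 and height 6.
Volume = base area * height
Volume = 42 * 6
Volume = 252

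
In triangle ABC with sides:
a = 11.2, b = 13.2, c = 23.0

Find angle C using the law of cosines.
cos(C) = (a² + b² - c²)/(2ab)
cos(C) = (11.2² + 13.2² - 23.0²)/(2·11.2·13.2) = -229.32/295.68 = -0.775568
C = arccos(-0.775568) = 140.9°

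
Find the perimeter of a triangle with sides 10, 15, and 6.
Perimeter = sum of all sides
Perimeter = 10 + 15 + 6
Perimeter = 31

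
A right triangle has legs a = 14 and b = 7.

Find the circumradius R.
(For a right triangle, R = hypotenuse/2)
Hypotenuse c = √(14² + 7²) = √245 = 15.6525
R = c/2 = 7.826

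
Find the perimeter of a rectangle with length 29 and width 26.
Perimeter = 2 * (length + width)
Perimeter = 2 * (29 + 26)
Perimeter = 2 * 55
Perimeter = 110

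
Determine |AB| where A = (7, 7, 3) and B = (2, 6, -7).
d = √[(-5)² + (-1)² + (-10)²] = √126 = 11.22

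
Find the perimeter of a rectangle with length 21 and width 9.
Perimeter = 2 * (length + width)
Perimeter = 2 * (21 + 9)
Perimeter = 2 * 30
Perimeter = 60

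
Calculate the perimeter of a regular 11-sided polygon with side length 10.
Perimeter = number of sides * side length
Perimeter = 11 * 10
Perimeter = 110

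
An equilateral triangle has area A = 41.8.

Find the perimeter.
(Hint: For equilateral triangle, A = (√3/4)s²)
A = (√3/4)s²  →  s² = 4A/√3 = 4·41.8/√3 = 96.533
s = 9.82512
Perimeter = 3s = 29.48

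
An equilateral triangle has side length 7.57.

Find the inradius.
For an equilateral triangle, r = s/(2√3) where s is the side.
r = 7.57/(2√3) = 7.57/3.464102 = 2.185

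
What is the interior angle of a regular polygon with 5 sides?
Interior angle of a regular n-gon = (n-2)*180/n
Interior angle = (5-2)*180/5
Interior angle = 3*180/5
Interior angle = 540/5
Interior angle = 108 degrees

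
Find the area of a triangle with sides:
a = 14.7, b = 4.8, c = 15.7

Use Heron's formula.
s = (a+b+c)/2 = (14.7+4.8+15.7)/2 = 17.6
A = √(s(s-a)(s-b)(s-c)) = √(17.6·2.9·12.8·1.9)
A = √1241.29 = 35.23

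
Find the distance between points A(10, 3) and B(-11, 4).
Using the distance formula: d = sqrt((x₂-x₁)² + (y₂-y₁)²)
dx = (-11) - 10 = -21
dy = 4 - 3 = 1
d = sqrt((-21)² + 1²) = sqrt(441 + 1) = sqrt(442) = 21.02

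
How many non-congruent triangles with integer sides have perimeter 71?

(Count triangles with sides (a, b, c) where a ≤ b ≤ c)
With a ≤ b ≤ c and a + b + c = 71, the triangle inequality a + b > c gives c < 71/2, so c ≤ 35.
Iterate a from 1 to ⌊p/3⌋ = 23; for each a, b ranges from a to ⌊(p−a)/2⌋ with c = p − a − b, keeping only c ≥ b.
Triples: (1, 35, 35), (2, 34, 35), (3, 33, 35), …
Count = 114 triangles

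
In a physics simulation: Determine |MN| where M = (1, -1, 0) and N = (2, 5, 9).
d = √[(1)² + (6)² + (9)²] = √118 = 10.86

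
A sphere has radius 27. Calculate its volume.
Volume = (4/3) * pi * r³
Volume = (4/3) * pi * 27³
Volume = (4/3) * pi * 19683
Volume = 82447.96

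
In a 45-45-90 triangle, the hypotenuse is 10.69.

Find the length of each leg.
In a 45-45-90 triangle, hypotenuse = leg·√2  →  leg = hypotenuse/√2
leg = 10.69/√2 = 7.559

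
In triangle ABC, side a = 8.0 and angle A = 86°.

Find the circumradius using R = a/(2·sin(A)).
R = a/(2·sin(A)) = 8.0/(2·sin(86°))
R = 8.0/(2·0.997564) = 8.0/1.995128 = 4.01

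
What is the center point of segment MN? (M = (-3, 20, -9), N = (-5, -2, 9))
Midpoint = ((-3-5)/2, (20-2)/2, (-9+9)/2) = (-4, 9, 0)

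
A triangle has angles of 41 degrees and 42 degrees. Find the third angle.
Sum of angles in a triangle = 180 degrees
Third angle = 180 - 41 - 42
Third angle = 97 degrees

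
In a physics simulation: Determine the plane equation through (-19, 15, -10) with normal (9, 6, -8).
d = n·P = (9)(-19) + (6)(15) + (-8)(-10) = -1
Plane: 9x + 6y - 8z = -1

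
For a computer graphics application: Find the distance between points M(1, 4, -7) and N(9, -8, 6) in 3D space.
d = √[(8)² + (-12)² + (13)²] = √377 = 19.42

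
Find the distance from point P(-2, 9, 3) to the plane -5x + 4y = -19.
d = |(-5)(-2) + 4(9) + 0(3) - (-19)| / √((-5)² + 4² + 0²) = 65/√41 = 10.15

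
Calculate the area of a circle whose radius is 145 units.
Area = pi * r²
Area = pi * 145²
Area = pi * 21025
Area = 66051.99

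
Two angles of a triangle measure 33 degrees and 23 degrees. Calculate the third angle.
Sum of angles in a triangle = 180 degrees
Third angle = 180 - 33 - 23
Third angle = 124 degrees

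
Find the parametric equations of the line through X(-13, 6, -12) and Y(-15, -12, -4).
Direction vector d = Y - X = (-2, -18, 8)
x = -13 - 2t, y = 6 - 18t, z = -12 + 8t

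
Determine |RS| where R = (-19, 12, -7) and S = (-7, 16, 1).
d = √[(12)² + (4)² + (8)²] = √224 = 14.97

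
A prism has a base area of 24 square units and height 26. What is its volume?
Volume = base area * height
Volume = 24 * 26
Volume = 624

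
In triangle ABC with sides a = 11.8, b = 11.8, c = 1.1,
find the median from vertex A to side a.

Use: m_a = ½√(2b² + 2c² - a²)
m_a = ½√(2·11.8² + 2·1.1² - 11.8²)
m_a = ½√(278.48 + 2.42 - 139.24) = ½√141.66 = 5.951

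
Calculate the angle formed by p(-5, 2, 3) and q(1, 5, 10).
p·q = 35, |p|² = 38, |q|² = 126
cos θ = 35/√4788 ≈ 0.5058
θ ≈ 59.61°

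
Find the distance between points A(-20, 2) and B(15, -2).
Using the distance formula: d = sqrt((x₂-x₁)² + (y₂-y₁)²)
dx = 15 - (-20) = 35
dy = (-2) - 2 = -4
d = sqrt(35² + (-4)²) = sqrt(1225 + 16) = sqrt(1241) = 35.23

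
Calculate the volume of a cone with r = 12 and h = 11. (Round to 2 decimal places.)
Volume = (1/3) * pi * r² * h
Volume = (1/3) * pi * 12² * 11
Volume = (1/3) * pi * 144 * 11
Volume = (1/3) * pi * 1584
Volume = 1658.76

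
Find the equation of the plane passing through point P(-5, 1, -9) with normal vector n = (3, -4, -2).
d = n·P = (3)(-5) + (-4)(1) + (-2)(-9) = -1
Plane: 3x - 4y - 2z = -1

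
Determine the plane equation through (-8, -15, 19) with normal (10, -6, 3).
d = n·P = (10)(-8) + (-6)(-15) + (3)(19) = 67
Plane: 10x - 6y + 3z = 67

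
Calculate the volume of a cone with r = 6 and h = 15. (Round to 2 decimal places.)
Volume = (1/3) * pi * r² * h
Volume = (1/3) * pi * 6² * 15
Volume = (1/3) * pi * 36 * 15
Volume = (1/3) * pi * 540
Volume = 565.49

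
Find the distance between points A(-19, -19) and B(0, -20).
Using the distance formula: d = sqrt((x₂-x₁)² + (y₂-y₁)²)
dx = 0 - (-19) = 19
dy = (-20) - (-19) = -1
d = sqrt(19² + (-1)²) = sqrt(361 + 1) = sqrt(362) = 19.03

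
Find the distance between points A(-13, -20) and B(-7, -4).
Using the distance formula: d = sqrt((x₂-x₁)² + (y₂-y₁)²)
dx = (-7) - (-13) = 6
dy = (-4) - (-20) = 16
d = sqrt(6² + 16²) = sqrt(36 + 256) = sqrt(292) = 17.09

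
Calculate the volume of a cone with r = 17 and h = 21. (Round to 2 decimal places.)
Volume = (1/3) * pi * r² * h
Volume = (1/3) * pi * 17² * 21
Volume = (1/3) * pi * 289 * 21
Volume = (1/3) * pi * 6069
Volume = 6355.44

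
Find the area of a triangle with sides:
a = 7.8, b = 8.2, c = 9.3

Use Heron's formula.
s = (a+b+c)/2 = (7.8+8.2+9.3)/2 = 12.65
A = √(s(s-a)(s-b)(s-c)) = √(12.65·4.85·4.45·3.35)
A = √914.612 = 30.24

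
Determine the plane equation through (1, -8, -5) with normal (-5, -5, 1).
d = n·P = (-5)(1) + (-5)(-8) + (1)(-5) = 30
Plane: -5x - 5y + z = 30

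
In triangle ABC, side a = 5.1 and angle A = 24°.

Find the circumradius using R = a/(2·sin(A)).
R = a/(2·sin(A)) = 5.1/(2·sin(24°))
R = 5.1/(2·0.406737) = 5.1/0.813473 = 6.269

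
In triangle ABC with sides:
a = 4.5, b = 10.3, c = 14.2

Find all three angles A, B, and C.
By the law of cosines:
cos(A) = (b² + c² - a²)/(2bc) = 0.982770  →  A = 10.65°
cos(B) = (a² + c² - b²)/(2ac) = 0.906103  →  B = 25.03°
cos(C) = (a² + b² - c²)/(2ab) = -0.812298  →  C = 144.3°
Check: A + B + C = 180.0° ✓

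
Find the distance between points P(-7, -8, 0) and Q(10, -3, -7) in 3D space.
d = √[(17)² + (5)² + (-7)²] = √363 = 19.05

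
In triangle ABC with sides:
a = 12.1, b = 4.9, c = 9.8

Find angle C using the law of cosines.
cos(C) = (a² + b² - c²)/(2ab)
cos(C) = (12.1² + 4.9² - 9.8²)/(2·12.1·4.9) = 74.38/118.58 = 0.627256
C = arccos(0.627256) = 51.15°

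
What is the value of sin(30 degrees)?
sin(30 degrees) = 1/2
Decimal approximation: 0.5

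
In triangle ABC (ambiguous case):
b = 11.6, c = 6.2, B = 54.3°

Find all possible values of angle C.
sin(C)/c = sin(B)/b  →  sin(C) = c·sin(B)/b = 6.2·sin(54.3°)/11.6 = 0.434045
C₁ = arcsin(0.434045) = 25.72°,  C₂ = 180° - C₁ = 154.28°
Check C₂: A = 180° - 54.3° - 154.28° = -28.58° ≤ 0, rejected
C = 25.72° (one solution)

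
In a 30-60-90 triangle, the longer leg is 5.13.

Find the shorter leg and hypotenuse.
In a 30-60-90 triangle, sides are in ratio 1 : √3 : 2.
Long leg = short leg·√3  →  short leg = 5.13/√3 = 2.962
Hypotenuse = 2·(short leg) = 2·5.13/√3 = 5.924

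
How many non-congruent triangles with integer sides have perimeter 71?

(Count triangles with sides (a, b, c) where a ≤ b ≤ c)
With a ≤ b ≤ c and a + b + c = 71, the triangle inequality a + b > c gives c < 71/2, so c ≤ 35.
Iterate a from 1 to ⌊p/3⌋ = 23; for each a, b ranges from a to ⌊(p−a)/2⌋ with c = p − a − b, keeping only c ≥ b.
Triples: (1, 35, 35), (2, 34, 35), (3, 33, 35), …
Count = 114 triangles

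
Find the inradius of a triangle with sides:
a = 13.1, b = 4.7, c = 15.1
s = (a+b+c)/2 = (13.1+4.7+15.1)/2 = 16.45
Area = √(s(s-a)(s-b)(s-c)) = √(16.45·3.35·11.75·1.35) = 29.5659
r = Area/s = 29.5659/16.45 = 1.797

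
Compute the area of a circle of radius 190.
Area = pi * r²
Area = pi * 190²
Area = pi * 36100
Area = 113411.49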